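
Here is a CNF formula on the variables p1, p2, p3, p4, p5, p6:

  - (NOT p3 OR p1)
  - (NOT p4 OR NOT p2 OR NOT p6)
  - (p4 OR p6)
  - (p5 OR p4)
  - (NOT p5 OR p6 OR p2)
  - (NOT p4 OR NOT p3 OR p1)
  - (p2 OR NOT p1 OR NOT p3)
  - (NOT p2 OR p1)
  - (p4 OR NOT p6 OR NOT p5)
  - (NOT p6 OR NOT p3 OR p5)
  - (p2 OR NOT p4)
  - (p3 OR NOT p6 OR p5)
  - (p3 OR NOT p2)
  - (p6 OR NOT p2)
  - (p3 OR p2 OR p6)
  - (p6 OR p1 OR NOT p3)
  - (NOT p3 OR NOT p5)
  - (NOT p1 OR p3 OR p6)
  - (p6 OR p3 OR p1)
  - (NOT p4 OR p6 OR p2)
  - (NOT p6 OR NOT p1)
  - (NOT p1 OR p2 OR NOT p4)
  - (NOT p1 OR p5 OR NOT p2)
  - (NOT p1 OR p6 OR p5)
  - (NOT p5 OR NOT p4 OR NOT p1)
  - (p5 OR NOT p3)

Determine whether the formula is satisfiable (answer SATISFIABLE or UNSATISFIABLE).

UNSATISFIABLE

p6 = True:
  propagation gives p1=False, p3=False, p2=False, p4=False; an empty clause results — contradiction.
p6 = False:
  propagation gives p4=True, p2=True; an empty clause results — contradiction.
Every branch closes, so no satisfying assignment exists.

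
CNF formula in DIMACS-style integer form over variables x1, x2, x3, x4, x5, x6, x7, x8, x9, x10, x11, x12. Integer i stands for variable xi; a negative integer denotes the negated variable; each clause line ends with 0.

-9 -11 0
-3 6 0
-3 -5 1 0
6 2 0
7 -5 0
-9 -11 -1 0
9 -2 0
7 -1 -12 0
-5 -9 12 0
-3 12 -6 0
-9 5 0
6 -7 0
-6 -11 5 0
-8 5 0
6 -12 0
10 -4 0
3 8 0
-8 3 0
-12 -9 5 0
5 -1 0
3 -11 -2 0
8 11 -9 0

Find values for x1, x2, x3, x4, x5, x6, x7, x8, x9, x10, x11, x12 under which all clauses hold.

x1=0  x2=0  x3=1  x4=0  x5=0  x6=1  x7=1  x8=0  x9=0  x10=1  x11=0  x12=1

Pure literal: x4 appears only negated; assign x4 = False.
x10 occurs only positively in the remaining clauses — set x10 = True.
Set x1 = False and propagate.
Set x2 = False and propagate.
  then x6 is forced to True.
Set x3 = True and propagate.
  then x5 is forced to False.
  then x12 is forced to True.
  then x9 is forced to False.
  then x11 is forced to False.
  then x8 is forced to False.
x7 is now unconstrained; take x7 = True.
Every clause has at least one true literal under this assignment.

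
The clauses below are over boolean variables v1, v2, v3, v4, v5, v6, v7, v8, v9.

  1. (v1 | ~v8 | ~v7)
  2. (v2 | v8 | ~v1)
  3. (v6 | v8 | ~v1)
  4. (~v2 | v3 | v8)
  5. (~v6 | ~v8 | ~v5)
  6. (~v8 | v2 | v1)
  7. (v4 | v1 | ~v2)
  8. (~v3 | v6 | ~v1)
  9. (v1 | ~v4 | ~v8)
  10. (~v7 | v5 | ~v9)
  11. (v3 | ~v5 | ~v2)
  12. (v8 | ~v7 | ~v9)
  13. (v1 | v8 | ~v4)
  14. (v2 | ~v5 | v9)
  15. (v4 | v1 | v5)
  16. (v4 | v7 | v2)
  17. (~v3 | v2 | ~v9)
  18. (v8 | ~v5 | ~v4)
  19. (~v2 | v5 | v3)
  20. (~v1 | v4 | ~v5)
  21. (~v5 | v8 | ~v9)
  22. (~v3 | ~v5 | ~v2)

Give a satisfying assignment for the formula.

Branch on v1: take v1 = True.
Try v2 = False.
  then v8 is forced to True.
Set v3 = False and propagate.
For the remaining variables, v4 = False, v5 = False, v6 = True, v7 = True, v9 = False works.
Every clause has at least one true literal under this assignment.

v1=True  v2=False  v3=False  v4=False  v5=False  v6=True  v7=True  v8=True  v9=False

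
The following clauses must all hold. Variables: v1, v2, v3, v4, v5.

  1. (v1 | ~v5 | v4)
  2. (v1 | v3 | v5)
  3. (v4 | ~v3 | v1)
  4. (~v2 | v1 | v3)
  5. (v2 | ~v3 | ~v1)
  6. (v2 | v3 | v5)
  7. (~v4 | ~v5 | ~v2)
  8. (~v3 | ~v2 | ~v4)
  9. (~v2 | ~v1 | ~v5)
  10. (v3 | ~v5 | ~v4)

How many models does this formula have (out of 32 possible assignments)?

6

Satisfying assignments:
  v1=F v2=F v3=T v4=T v5=F
  v1=F v2=F v3=T v4=T v5=T
  v1=T v2=F v3=F v4=F v5=T
  v1=T v2=T v3=F v4=F v5=F
  v1=T v2=T v3=F v4=T v5=F
  v1=T v2=T v3=T v4=F v5=F
That's 6 in total.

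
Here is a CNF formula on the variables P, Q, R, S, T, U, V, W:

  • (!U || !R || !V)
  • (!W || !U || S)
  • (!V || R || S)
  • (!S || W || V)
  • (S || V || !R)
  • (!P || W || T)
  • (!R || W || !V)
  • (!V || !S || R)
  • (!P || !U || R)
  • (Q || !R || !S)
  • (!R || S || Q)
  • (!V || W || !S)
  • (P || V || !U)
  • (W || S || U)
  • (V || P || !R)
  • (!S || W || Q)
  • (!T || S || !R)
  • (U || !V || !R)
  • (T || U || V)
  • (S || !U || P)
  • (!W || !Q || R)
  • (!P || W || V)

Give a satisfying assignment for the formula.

P=T, Q=T, R=T, S=T, T=F, U=T, V=F, W=T

Check each clause:
  1. (!R || !V || !U) — !V is true.
  2. (!W || !U || S) — S is true.
  3. (S || !V || R) — !V is true.
  4. (!S || V || W) — W is true.
  5. (!R || S || V) — S is true.
  6. (W || !P || T) — W is true.
  7. (W || !V || !R) — W is true.
  8. (!S || R || !V) — !V is true.
  9. (R || !P || !U) — R is true.
  10. (Q || !S || !R) — Q is true.
  11. (S || !R || Q) — Q is true.
  12. (!V || !S || W) — W is true.
  13. (V || P || !U) — P is true.
  14. (W || S || U) — W is true.
  15. (!R || P || V) — P is true.
  16. (W || Q || !S) — W is true.
  17. (!T || S || !R) — !T is true.
  18. (!V || !R || U) — !V is true.
  19. (T || V || U) — U is true.
  20. (!U || P || S) — P is true.
  21. (R || !W || !Q) — R is true.
  22. (V || W || !P) — W is true.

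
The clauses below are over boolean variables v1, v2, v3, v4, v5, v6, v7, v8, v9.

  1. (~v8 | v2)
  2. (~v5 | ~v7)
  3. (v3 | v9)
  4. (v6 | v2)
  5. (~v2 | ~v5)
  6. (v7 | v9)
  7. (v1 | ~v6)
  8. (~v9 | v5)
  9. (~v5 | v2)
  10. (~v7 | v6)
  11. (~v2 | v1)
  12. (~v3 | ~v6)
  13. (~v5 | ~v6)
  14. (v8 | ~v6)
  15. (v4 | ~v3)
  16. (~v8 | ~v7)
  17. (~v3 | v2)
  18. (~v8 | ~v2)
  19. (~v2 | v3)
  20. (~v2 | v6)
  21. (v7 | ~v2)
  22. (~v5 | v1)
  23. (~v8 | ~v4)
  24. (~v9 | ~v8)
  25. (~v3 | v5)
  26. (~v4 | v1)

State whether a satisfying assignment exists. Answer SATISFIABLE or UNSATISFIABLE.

UNSATISFIABLE

v2 = True:
  propagation gives v5=False, v9=False, v3=True; an empty clause results — contradiction.
v2 = False:
  propagation gives v8=False, v6=True; an empty clause results — contradiction.
Every branch closes, so no satisfying assignment exists.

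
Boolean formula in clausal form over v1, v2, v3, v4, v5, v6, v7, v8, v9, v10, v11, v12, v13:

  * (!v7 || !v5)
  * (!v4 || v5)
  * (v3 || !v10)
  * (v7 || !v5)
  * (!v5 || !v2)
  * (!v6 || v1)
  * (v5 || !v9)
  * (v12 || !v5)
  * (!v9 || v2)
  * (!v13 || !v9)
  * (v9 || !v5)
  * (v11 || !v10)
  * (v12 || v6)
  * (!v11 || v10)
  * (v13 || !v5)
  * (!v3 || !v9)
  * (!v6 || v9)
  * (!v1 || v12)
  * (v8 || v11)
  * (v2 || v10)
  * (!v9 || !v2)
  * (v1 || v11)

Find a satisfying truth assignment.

Pure literal: v4 appears only negated; assign v4 = False.
Pure literal: v12 appears only positively; assign v12 = True.
Set v1 = False and propagate.
  then v6 is forced to False.
  then v11 is forced to True.
  then v10 is forced to True.
  then v3 is forced to True.
  then v9 is forced to False.
  then v5 is forced to False.
v2, v7, v8, v13 are now unconstrained; take v2 = True, v7 = False, v8 = False, v13 = True.
Every clause has at least one true literal under this assignment.
Check each clause:
  1. (!v5 || !v7) — !v7 is true.
  2. (v5 || !v4) — !v4 is true.
  3. (v3 || !v10) — v3 is true.
  4. (v7 || !v5) — !v5 is true.
  5. (!v2 || !v5) — !v5 is true.
  6. (v1 || !v6) — !v6 is true.
  7. (v5 || !v9) — !v9 is true.
  8. (v12 || !v5) — !v5 is true.
  9. (!v9 || v2) — v2 is true.
  10. (!v13 || !v9) — !v9 is true.
  11. (v9 || !v5) — !v5 is true.
  12. (v11 || !v10) — v11 is true.
  13. (v6 || v12) — v12 is true.
  14. (!v11 || v10) — v10 is true.
  15. (v13 || !v5) — !v5 is true.
  16. (!v9 || !v3) — !v9 is true.
  17. (!v6 || v9) — !v6 is true.
  18. (v12 || !v1) — v12 is true.
  19. (v8 || v11) — v11 is true.
  20. (v10 || v2) — v10 is true.
  21. (!v9 || !v2) — !v9 is true.
  22. (v11 || v1) — v11 is true.

v1=0  v2=1  v3=1  v4=0  v5=0  v6=0  v7=0  v8=0  v9=0  v10=1  v11=1  v12=1  v13=1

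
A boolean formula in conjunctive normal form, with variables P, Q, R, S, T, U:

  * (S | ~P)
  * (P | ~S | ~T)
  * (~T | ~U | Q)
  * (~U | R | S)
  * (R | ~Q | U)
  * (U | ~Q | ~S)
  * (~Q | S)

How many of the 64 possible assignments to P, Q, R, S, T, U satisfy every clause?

21

Split on S, then Q.
  S=1, Q=1: R free; 3 ways for (P,T,U) × 2^1 = 6.
  S=1, Q=0: R free; 5 ways for (P,T,U) × 2^1 = 10.
  S=0, Q=1: a clause becomes empty — 0.
  S=0, Q=0: 5 of the 16 assignments to (P,R,T,U) work.
Total: 6 + 10 + 0 + 5 = 21.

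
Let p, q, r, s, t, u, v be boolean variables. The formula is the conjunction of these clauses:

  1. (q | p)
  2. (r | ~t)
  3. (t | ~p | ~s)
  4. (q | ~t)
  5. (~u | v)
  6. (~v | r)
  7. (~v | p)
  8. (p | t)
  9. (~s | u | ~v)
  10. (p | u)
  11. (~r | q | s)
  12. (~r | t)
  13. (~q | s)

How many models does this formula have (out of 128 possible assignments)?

Satisfying assignments:
  p=1 q=0 r=0 s=0 t=0 u=0 v=0
  p=1 q=1 r=1 s=1 t=1 u=0 v=0
  p=1 q=1 r=1 s=1 t=1 u=1 v=1
Count: 3.

3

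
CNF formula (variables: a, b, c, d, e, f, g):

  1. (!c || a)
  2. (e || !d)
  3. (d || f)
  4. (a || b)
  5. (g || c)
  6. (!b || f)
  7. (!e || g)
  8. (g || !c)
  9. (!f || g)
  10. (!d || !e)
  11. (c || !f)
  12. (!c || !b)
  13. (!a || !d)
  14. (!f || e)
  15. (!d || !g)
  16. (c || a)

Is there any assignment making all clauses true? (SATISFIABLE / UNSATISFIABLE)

Try a = True.
  then d is forced to False.
  then f is forced to True.
  then g is forced to True.
  then c is forced to True.
  then b is forced to False.
  then e is forced to True.
So a=T, b=F, c=T, d=F, e=T, f=T, g=T is a satisfying assignment.

SATISFIABLE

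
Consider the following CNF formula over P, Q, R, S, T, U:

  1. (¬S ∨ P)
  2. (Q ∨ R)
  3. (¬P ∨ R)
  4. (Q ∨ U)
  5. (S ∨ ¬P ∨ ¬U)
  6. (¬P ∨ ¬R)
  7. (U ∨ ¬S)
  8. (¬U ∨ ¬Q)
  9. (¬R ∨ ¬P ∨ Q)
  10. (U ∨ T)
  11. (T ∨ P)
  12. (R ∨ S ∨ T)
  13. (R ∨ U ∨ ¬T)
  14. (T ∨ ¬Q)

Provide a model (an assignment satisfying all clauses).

P=False, Q=False, R=True, S=False, T=True, U=True

Try P = False.
  then S is forced to False.
  then T is forced to True.
Branch on Q: take Q = False.
  then R is forced to True.
  then U is forced to True.
Every clause has at least one true literal under this assignment.
Check each clause:
  1. (P ∨ ¬S) — ¬S is true.
  2. (R ∨ Q) — R is true.
  3. (R ∨ ¬P) — R is true.
  4. (U ∨ Q) — U is true.
  5. (S ∨ ¬P ∨ ¬U) — ¬P is true.
  6. (¬P ∨ ¬R) — ¬P is true.
  7. (¬S ∨ U) — ¬S is true.
  8. (¬U ∨ ¬Q) — ¬Q is true.
  9. (Q ∨ ¬R ∨ ¬P) — ¬P is true.
  10. (U ∨ T) — T is true.
  11. (P ∨ T) — T is true.
  12. (T ∨ S ∨ R) — R is true.
  13. (¬T ∨ R ∨ U) — R is true.
  14. (¬Q ∨ T) — T is true.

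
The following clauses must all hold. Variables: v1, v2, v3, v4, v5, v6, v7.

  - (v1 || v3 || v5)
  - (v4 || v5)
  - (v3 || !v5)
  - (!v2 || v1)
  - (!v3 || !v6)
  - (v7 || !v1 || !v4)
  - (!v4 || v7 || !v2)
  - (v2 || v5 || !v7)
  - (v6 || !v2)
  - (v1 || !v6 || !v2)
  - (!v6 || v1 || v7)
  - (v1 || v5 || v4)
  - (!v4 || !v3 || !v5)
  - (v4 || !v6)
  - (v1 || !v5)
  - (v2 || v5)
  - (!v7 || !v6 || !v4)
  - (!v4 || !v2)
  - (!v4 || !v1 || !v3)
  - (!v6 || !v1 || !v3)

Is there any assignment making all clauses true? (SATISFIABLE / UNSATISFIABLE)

SATISFIABLE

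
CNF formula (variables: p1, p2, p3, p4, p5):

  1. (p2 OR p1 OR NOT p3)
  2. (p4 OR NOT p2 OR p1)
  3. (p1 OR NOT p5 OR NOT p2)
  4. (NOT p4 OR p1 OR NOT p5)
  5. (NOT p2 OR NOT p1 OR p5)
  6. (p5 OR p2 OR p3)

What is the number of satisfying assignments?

Case analysis on p1 and p2:
  p1=T, p2=T: remaining (p3,p4,p5) ∈ {(F,F,T); (F,T,T); (T,F,T); (T,T,T)} — 4.
  p1=T, p2=F: p4 free; 3 ways for (p3,p5) × 2^1 = 6.
  p1=F, p2=T: remaining (p3,p4,p5) ∈ {(F,T,F); (T,T,F)} — 2.
  p1=F, p2=F: remaining (p3,p4,p5) ∈ {(F,F,T)} — 1.
Total: 4 + 6 + 2 + 1 = 13.

13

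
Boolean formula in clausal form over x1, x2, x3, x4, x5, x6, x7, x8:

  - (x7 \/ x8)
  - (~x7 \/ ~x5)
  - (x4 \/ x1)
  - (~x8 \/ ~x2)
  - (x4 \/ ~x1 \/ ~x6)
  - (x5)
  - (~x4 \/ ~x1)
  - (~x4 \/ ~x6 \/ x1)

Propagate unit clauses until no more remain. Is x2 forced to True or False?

(x5) is a unit clause: x5 = True.
(~x5 \/ ~x7): since x5 = True, the clause reduces to (~x7). x7 = False.
(x8 \/ x7) with x7 = False leaves only x8, so x8 = True.
(~x2 \/ ~x8) with x8 = True leaves only ~x2, so x2 = False.

False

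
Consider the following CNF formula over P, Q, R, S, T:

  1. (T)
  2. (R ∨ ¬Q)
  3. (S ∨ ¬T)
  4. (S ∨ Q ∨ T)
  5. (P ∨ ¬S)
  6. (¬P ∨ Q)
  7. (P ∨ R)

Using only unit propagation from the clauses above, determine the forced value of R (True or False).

(T) stands alone — T = True.
In (S ∨ ¬T), ¬T is now false; S must hold, so S = True.
In (P ∨ ¬S), ¬S is now false; P must hold, so P = True.
(Q ∨ ¬P): since P = True, the clause reduces to (Q). Q = True.
(R ∨ ¬Q): since Q = True, the clause reduces to (R). R = True.

True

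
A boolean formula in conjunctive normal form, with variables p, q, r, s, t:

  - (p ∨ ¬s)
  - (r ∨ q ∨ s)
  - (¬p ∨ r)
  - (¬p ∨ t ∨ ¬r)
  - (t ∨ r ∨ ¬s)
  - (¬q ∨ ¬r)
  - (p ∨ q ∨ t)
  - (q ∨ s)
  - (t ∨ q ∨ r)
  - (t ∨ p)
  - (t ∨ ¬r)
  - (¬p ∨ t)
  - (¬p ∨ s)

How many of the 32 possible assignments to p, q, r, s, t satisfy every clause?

The models are:
  p=0 q=1 r=0 s=0 t=1
  p=1 q=0 r=1 s=1 t=1
That's 2 in total.

2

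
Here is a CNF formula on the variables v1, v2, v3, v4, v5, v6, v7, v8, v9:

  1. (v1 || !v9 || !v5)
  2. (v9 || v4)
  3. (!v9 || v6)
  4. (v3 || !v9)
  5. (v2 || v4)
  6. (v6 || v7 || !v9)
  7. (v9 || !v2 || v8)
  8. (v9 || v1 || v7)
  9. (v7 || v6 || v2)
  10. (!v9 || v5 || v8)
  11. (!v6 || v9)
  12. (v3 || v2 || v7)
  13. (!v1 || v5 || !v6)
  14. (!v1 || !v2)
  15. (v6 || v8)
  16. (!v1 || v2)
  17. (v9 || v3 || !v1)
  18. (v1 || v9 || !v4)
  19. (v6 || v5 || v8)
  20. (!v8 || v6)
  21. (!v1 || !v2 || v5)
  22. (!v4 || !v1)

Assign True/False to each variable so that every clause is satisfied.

v1 = F, v2 = T, v3 = T, v4 = T, v5 = F, v6 = T, v7 = F, v8 = T, v9 = T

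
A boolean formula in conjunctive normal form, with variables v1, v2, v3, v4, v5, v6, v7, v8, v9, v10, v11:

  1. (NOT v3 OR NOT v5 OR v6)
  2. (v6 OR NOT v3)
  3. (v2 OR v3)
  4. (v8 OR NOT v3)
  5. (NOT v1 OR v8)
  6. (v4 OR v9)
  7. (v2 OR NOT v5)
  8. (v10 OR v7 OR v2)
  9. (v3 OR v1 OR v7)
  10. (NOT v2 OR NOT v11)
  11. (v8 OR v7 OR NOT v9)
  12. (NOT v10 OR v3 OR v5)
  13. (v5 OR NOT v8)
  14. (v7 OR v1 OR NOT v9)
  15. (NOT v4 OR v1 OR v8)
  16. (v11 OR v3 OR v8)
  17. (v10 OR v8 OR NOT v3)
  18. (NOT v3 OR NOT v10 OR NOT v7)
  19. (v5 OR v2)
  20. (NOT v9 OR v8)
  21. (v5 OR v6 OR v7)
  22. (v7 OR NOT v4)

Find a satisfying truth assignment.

v1=True, v2=True, v3=True, v4=False, v5=True, v6=True, v7=False, v8=True, v9=True, v10=True, v11=False

Check each clause:
  1. (NOT v3 OR NOT v5 OR v6) — v6 is true.
  2. (v6 OR NOT v3) — v6 is true.
  3. (v3 OR v2) — v2 is true.
  4. (NOT v3 OR v8) — v8 is true.
  5. (v8 OR NOT v1) — v8 is true.
  6. (v4 OR v9) — v9 is true.
  7. (v2 OR NOT v5) — v2 is true.
  8. (v10 OR v2 OR v7) — v2 is true.
  9. (v3 OR v7 OR v1) — v1 is true.
  10. (NOT v11 OR NOT v2) — NOT v11 is true.
  11. (v8 OR NOT v9 OR v7) — v8 is true.
  12. (NOT v10 OR v5 OR v3) — v3 is true.
  13. (NOT v8 OR v5) — v5 is true.
  14. (NOT v9 OR v1 OR v7) — v1 is true.
  15. (NOT v4 OR v1 OR v8) — v8 is true.
  16. (v3 OR v8 OR v11) — v3 is true.
  17. (v8 OR NOT v3 OR v10) — v8 is true.
  18. (NOT v3 OR NOT v7 OR NOT v10) — NOT v7 is true.
  19. (v5 OR v2) — v2 is true.
  20. (v8 OR NOT v9) — v8 is true.
  21. (v6 OR v7 OR v5) — v5 is true.
  22. (v7 OR NOT v4) — NOT v4 is true.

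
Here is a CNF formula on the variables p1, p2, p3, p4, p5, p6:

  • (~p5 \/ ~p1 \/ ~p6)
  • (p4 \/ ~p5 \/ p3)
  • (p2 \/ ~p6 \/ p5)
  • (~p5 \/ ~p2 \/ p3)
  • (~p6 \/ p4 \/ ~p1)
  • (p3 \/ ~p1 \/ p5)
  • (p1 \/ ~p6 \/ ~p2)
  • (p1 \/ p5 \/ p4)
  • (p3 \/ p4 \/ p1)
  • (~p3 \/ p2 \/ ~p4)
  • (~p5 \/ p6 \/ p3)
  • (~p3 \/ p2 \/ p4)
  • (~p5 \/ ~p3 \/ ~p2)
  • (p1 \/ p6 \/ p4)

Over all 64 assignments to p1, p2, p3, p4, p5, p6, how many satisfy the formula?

7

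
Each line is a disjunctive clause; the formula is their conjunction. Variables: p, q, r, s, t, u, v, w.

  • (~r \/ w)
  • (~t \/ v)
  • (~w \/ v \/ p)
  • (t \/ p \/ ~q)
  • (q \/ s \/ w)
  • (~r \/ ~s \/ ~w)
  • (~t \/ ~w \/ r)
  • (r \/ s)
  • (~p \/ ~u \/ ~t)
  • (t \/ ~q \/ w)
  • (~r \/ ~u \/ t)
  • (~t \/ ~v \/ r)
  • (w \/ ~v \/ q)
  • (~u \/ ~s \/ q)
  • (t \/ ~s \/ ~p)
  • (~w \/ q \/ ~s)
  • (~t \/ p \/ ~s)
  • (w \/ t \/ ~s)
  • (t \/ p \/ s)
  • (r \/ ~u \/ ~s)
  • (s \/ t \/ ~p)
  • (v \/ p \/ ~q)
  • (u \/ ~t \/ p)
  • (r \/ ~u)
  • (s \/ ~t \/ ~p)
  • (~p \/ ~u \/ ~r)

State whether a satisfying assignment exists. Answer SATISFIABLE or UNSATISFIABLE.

Branch on p: take p = False.
For the remaining variables, q = True, r = True, s = False, t = True, u = True, v = True, w = True works.
So p=F, q=T, r=T, s=F, t=T, u=T, v=T, w=T is a satisfying assignment.

SATISFIABLE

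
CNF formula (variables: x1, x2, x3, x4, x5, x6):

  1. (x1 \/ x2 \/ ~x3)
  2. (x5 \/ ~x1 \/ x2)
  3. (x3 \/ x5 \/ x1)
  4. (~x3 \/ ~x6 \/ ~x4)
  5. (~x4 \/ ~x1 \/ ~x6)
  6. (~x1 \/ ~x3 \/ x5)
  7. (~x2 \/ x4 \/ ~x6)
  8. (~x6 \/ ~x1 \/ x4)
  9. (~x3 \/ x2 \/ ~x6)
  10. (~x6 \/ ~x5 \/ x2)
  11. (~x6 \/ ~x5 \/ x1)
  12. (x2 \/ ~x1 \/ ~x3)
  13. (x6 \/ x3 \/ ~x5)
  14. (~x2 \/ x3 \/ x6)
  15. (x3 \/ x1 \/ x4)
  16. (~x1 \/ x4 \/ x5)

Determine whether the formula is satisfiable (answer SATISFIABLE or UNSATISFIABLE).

SATISFIABLE

Set x1 = False and propagate.
For the remaining variables, x2 = True, x3 = True, x4 = True, x5 = False, x6 = False works.
So x1 = False, x2 = True, x3 = True, x4 = True, x5 = False, x6 = False is a satisfying assignment.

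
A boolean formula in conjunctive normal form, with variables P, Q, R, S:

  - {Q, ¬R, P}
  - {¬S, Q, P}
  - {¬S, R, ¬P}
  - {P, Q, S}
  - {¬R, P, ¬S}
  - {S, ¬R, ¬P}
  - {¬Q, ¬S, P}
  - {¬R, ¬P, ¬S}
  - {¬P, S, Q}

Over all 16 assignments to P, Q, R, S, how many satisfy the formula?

Satisfying assignments:
  P=F Q=T R=F S=F
  P=F Q=T R=T S=F
  P=T Q=T R=F S=F
Count: 3.

3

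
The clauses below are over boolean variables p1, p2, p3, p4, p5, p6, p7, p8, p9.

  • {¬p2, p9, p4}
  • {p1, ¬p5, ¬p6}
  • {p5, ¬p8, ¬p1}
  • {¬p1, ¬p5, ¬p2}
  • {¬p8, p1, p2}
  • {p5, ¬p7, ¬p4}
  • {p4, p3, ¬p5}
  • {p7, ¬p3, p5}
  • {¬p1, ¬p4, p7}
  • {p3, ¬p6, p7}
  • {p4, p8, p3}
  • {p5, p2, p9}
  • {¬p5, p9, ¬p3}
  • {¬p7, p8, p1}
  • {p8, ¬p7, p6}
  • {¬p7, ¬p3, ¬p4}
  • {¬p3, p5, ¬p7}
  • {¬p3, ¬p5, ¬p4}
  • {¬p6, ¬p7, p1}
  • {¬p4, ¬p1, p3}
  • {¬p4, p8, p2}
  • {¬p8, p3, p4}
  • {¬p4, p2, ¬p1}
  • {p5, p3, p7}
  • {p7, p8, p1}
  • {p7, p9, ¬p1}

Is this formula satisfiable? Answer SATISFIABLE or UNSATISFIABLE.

SATISFIABLE

Pure literal: p9 appears only positively; assign p9 = True.
Try p1 = False.
For the remaining variables, p2 = True, p3 = True, p4 = False, p5 = True, p6 = False, p7 = False, p8 = True works.
Every clause has at least one true literal under this assignment.
So p1=False, p2=True, p3=True, p4=False, p5=True, p6=False, p7=False, p8=True, p9=True is a satisfying assignment.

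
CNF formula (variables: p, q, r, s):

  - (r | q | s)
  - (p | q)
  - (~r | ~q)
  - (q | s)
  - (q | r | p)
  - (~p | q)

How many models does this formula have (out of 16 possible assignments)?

4

The models are:
  p=F q=T r=F s=F
  p=F q=T r=F s=T
  p=T q=T r=F s=F
  p=T q=T r=F s=T
That's 4 in total.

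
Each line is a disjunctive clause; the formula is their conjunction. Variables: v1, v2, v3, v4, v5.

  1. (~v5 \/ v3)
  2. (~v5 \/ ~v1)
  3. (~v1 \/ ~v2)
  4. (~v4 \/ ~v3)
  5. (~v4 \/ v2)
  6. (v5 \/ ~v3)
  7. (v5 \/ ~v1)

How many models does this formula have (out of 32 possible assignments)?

5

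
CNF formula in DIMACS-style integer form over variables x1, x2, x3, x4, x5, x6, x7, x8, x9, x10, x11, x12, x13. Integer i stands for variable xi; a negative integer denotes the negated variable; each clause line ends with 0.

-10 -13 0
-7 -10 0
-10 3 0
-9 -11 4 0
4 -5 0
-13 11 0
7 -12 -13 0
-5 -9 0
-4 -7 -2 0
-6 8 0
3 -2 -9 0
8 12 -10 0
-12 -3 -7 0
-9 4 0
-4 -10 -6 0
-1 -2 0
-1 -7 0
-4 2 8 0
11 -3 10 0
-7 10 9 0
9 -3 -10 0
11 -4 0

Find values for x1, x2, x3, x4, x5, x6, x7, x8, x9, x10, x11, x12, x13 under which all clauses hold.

x1 = 0, x2 = 1, x3 = 1, x4 = 0, x5 = 0, x6 = 0, x7 = 0, x8 = 1, x9 = 0, x10 = 0, x11 = 1, x12 = 1, x13 = 0

Pure literal: x1 appears only negated; assign x1 = False.
Pure literal: x5 appears only negated; assign x5 = False.
Branch on x2: take x2 = True.
Try x3 = True.
Branch on x4: take x4 = False.
  then x9 is forced to False.
  then x10 is forced to False.
  then x11 is forced to True.
  then x7 is forced to False.
The remaining clauses are satisfied by x6 = False, x8 = True, x12 = True, x13 = False.
Every clause has at least one true literal under this assignment.
Check each clause:
  1. (~x10 \/ ~x13) — ~x13 is true.
  2. (~x7 \/ ~x10) — ~x7 is true.
  3. (x3 \/ ~x10) — x3 is true.
  4. (~x9 \/ x4 \/ ~x11) — ~x9 is true.
  5. (~x5 \/ x4) — ~x5 is true.
  6. (~x13 \/ x11) — x11 is true.
  7. (~x12 \/ ~x13 \/ x7) — ~x13 is true.
  8. (~x9 \/ ~x5) — ~x5 is true.
  9. (~x4 \/ ~x2 \/ ~x7) — ~x7 is true.
  10. (~x6 \/ x8) — x8 is true.
  11. (~x2 \/ x3 \/ ~x9) — x3 is true.
  12. (~x10 \/ x8 \/ x12) — x8 is true.
  13. (~x3 \/ ~x12 \/ ~x7) — ~x7 is true.
  14. (~x9 \/ x4) — ~x9 is true.
  15. (~x10 \/ ~x4 \/ ~x6) — ~x6 is true.
  16. (~x2 \/ ~x1) — ~x1 is true.
  17. (~x1 \/ ~x7) — ~x7 is true.
  18. (~x4 \/ x8 \/ x2) — x8 is true.
  19. (~x3 \/ x10 \/ x11) — x11 is true.
  20. (~x7 \/ x9 \/ x10) — ~x7 is true.
  21. (~x10 \/ ~x3 \/ x9) — ~x10 is true.
  22. (~x4 \/ x11) — x11 is true.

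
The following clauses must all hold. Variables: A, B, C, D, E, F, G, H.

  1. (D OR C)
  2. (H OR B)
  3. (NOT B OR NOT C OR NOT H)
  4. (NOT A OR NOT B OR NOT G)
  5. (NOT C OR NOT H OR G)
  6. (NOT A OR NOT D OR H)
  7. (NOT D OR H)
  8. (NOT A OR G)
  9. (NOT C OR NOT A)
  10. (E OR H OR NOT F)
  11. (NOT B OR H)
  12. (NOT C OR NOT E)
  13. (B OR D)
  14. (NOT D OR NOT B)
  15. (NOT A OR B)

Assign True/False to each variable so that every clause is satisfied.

Pure literal: A appears only negated; assign A = False.
Pure literal: F appears only negated; assign F = False.
Try B = False.
  then H is forced to True.
  then D is forced to True.
For the remaining variables, C = False, E = False, G = True works.
Every clause has at least one true literal under this assignment.

A=False  B=False  C=False  D=True  E=False  F=False  G=True  H=True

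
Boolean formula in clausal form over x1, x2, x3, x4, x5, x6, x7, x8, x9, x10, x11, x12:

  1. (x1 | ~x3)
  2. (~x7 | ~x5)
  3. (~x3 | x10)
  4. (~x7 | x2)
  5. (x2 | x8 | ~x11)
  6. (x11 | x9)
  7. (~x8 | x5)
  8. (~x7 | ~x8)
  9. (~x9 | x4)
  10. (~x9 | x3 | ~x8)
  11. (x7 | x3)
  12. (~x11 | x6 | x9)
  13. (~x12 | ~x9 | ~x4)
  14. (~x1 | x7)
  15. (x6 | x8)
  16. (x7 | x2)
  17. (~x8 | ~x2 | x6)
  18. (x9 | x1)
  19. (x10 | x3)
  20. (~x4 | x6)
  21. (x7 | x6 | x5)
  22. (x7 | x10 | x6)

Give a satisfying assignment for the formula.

x1=T, x2=T, x3=F, x4=T, x5=F, x6=T, x7=T, x8=F, x9=T, x10=T, x11=T, x12=F

Check each clause:
  1. (x1 | ~x3) — x1 is true.
  2. (~x7 | ~x5) — ~x5 is true.
  3. (x10 | ~x3) — x10 is true.
  4. (~x7 | x2) — x2 is true.
  5. (x2 | x8 | ~x11) — x2 is true.
  6. (x9 | x11) — x9 is true.
  7. (~x8 | x5) — ~x8 is true.
  8. (~x8 | ~x7) — ~x8 is true.
  9. (~x9 | x4) — x4 is true.
  10. (x3 | ~x9 | ~x8) — ~x8 is true.
  11. (x3 | x7) — x7 is true.
  12. (~x11 | x9 | x6) — x9 is true.
  13. (~x4 | ~x9 | ~x12) — ~x12 is true.
  14. (x7 | ~x1) — x7 is true.
  15. (x6 | x8) — x6 is true.
  16. (x7 | x2) — x2 is true.
  17. (~x2 | x6 | ~x8) — ~x8 is true.
  18. (x1 | x9) — x9 is true.
  19. (x10 | x3) — x10 is true.
  20. (~x4 | x6) — x6 is true.
  21. (x5 | x6 | x7) — x6 is true.
  22. (x7 | x10 | x6) — x10 is true.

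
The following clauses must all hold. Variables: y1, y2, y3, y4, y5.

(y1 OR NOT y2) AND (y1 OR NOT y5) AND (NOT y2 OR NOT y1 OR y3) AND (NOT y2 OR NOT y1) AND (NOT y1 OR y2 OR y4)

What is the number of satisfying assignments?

8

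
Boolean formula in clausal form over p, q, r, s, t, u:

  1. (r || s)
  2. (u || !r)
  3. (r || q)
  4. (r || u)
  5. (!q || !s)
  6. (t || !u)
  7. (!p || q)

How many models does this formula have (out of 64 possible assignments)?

The models are:
  p=0 q=0 r=1 s=0 t=1 u=1
  p=0 q=0 r=1 s=1 t=1 u=1
  p=0 q=1 r=1 s=0 t=1 u=1
  p=1 q=1 r=1 s=0 t=1 u=1
Count: 4.

4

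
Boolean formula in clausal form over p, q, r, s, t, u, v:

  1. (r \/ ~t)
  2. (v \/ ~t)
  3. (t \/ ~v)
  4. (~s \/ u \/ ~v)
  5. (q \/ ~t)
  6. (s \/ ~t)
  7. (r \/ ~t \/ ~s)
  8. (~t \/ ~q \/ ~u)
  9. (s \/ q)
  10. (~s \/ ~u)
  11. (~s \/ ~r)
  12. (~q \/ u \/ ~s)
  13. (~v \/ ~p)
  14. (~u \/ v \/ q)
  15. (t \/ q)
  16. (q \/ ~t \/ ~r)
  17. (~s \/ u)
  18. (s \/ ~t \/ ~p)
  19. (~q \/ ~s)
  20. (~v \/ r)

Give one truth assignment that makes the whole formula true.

p occurs only negated in the remaining clauses — set p = False.
Branch on q: take q = True.
  then s is forced to False.
  then t is forced to False.
  then v is forced to False.
r, u are now unconstrained; take r = False, u = False.

p=F, q=T, r=F, s=F, t=F, u=F, v=F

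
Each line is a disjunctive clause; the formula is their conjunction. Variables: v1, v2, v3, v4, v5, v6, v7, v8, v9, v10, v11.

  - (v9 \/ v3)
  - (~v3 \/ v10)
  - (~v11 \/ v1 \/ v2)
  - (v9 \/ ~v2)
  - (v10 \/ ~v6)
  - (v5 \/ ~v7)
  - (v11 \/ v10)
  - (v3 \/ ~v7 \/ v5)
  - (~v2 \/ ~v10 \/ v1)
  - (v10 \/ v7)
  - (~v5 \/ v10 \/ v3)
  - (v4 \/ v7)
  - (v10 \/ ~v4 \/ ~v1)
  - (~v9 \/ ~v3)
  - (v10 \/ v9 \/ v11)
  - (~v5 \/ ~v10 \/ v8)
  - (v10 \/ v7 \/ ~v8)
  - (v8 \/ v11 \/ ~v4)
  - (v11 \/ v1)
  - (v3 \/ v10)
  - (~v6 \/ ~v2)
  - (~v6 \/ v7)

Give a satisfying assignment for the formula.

v1=True, v2=False, v3=True, v4=True, v5=True, v6=False, v7=True, v8=True, v9=False, v10=True, v11=False

Pure literal: v6 appears only negated; assign v6 = False.
Try v1 = True.
For the remaining variables, v2 = False, v3 = True, v4 = True, v5 = True, v7 = True, v8 = True, v9 = False, v10 = True, v11 = False works.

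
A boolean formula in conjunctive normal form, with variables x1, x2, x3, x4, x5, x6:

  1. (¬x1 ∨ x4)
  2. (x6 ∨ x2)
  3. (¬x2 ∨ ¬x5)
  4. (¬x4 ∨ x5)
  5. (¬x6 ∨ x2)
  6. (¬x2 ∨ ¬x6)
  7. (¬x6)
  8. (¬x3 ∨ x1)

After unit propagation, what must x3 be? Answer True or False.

Unit clause (¬x6) sets x6 = False.
From (x6 ∨ x2) and x6 = False: x2 = True.
From (¬x5 ∨ ¬x2) and x2 = True: x5 = False.
In (x5 ∨ ¬x4), x5 is now false; ¬x4 must hold, so x4 = False.
In (x4 ∨ ¬x1), x4 is now false; ¬x1 must hold, so x1 = False.
(x1 ∨ ¬x3) with x1 = False leaves only ¬x3, so x3 = False.

False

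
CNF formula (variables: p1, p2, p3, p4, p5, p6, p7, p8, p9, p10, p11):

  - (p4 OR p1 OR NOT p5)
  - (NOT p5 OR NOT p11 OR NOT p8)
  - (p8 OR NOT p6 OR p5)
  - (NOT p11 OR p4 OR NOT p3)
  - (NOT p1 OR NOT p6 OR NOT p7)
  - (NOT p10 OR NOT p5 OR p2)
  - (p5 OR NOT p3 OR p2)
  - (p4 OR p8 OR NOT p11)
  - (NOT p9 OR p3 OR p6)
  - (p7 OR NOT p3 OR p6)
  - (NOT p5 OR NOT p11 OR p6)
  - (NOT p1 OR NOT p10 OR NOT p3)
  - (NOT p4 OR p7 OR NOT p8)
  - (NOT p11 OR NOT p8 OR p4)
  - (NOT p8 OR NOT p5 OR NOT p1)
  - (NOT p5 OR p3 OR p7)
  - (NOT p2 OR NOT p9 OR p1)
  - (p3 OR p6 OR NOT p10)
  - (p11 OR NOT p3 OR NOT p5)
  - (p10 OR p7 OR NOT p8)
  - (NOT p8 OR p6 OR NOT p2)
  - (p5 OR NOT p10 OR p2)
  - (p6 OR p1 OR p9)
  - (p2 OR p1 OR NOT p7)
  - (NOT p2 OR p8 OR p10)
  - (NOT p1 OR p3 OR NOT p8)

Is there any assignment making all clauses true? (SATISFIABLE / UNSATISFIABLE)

SATISFIABLE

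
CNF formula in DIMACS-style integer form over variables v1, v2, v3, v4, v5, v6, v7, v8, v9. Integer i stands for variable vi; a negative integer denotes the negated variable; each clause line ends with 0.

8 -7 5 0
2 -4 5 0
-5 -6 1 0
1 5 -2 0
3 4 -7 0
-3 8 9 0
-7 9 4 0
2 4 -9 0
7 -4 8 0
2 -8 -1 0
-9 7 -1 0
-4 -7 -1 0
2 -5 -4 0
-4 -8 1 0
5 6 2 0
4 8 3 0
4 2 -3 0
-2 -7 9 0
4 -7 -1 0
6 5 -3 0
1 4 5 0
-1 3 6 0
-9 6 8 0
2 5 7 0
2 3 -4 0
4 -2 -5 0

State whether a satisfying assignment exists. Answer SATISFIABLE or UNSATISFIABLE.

Try v1 = True.
Try v2 = True.
For the remaining variables, v3 = True, v4 = True, v5 = False, v6 = True, v7 = False, v8 = True, v9 = False works.
So v1=True, v2=True, v3=True, v4=True, v5=False, v6=True, v7=False, v8=True, v9=False is a satisfying assignment.

SATISFIABLE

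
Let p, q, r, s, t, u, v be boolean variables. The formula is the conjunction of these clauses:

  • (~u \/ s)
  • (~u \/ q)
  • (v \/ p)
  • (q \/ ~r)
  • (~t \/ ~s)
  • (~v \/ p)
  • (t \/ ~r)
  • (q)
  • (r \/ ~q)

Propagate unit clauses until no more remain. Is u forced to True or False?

(q) is a unit clause: q = True.
In (~q \/ r), ~q is now false; r must hold, so r = True.
In (~r \/ t), ~r is now false; t must hold, so t = True.
(~t \/ ~s): since t = True, the clause reduces to (~s). s = False.
In (s \/ ~u), s is now false; ~u must hold, so u = False.

False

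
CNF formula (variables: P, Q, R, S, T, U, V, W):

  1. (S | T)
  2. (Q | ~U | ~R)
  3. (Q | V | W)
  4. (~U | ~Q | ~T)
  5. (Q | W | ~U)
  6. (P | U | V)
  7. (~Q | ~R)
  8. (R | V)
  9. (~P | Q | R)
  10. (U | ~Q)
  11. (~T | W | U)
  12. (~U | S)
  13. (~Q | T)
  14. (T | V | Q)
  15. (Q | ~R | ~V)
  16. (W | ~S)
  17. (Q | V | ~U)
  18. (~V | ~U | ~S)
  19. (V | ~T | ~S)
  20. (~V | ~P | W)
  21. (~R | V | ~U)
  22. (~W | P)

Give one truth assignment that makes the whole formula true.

P=T  Q=F  R=T  S=F  T=T  U=F  V=F  W=T

Branch on P: take P = True.
Set Q = False and propagate.
  then R is forced to True.
  then U is forced to False.
  then V is forced to False.
  then W is forced to True.
  then T is forced to True.
  then S is forced to False.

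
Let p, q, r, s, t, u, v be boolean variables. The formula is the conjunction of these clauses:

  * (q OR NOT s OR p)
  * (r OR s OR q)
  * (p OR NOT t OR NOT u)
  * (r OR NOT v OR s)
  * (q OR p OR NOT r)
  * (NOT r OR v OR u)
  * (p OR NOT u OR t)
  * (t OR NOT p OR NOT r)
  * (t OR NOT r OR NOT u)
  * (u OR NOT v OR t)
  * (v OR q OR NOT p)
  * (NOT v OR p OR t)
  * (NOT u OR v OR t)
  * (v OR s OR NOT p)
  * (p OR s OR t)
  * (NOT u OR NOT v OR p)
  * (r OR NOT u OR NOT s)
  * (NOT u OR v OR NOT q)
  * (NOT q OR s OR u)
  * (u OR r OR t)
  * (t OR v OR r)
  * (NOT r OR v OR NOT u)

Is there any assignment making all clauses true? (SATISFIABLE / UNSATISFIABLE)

SATISFIABLE

Try p = True.
Try q = False.
  then v is forced to True.
Try r = True.
  then t is forced to True.
s, u are now unconstrained; take s = True, u = False.
So p=1, q=0, r=1, s=1, t=1, u=0, v=1 is a satisfying assignment.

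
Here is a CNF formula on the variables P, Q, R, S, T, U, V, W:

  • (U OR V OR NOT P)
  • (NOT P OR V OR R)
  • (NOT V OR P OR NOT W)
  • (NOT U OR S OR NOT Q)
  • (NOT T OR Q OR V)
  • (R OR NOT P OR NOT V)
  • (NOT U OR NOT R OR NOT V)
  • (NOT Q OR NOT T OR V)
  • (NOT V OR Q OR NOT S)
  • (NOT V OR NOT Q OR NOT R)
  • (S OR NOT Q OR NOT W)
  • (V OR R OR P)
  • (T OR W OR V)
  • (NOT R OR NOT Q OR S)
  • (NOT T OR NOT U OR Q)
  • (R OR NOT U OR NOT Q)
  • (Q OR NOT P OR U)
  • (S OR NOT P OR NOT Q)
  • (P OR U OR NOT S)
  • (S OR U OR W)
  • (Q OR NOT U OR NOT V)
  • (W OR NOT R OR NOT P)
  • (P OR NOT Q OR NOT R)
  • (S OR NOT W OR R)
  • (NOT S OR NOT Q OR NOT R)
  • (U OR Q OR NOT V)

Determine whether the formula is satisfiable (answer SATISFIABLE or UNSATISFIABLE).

Set P = True and propagate.
Try Q = False.
  then U is forced to True.
  then T is forced to False.
  then V is forced to False.
  then R is forced to True.
  then W is forced to True.
S is now unconstrained; take S = True.
So P=T, Q=F, R=T, S=T, T=F, U=T, V=F, W=T is a satisfying assignment.

SATISFIABLE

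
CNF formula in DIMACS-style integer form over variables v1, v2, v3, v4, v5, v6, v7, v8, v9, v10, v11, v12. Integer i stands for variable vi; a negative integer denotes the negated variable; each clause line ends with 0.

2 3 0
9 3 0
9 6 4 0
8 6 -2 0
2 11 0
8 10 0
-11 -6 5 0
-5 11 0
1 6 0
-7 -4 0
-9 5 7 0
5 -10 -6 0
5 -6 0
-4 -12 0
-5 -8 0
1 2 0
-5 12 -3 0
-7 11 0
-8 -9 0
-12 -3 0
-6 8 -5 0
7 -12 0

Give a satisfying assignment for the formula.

v1 occurs only positively in the remaining clauses — set v1 = True.
Set v2 = True and propagate.
Branch on v3: take v3 = True.
  then v12 is forced to False.
  then v5 is forced to False.
  then v6 is forced to False.
  then v8 is forced to True.
  then v9 is forced to False.
  then v4 is forced to True.
  then v7 is forced to False.
v10, v11 are now unconstrained; take v10 = False, v11 = True.
Every clause has at least one true literal under this assignment.

v1=T, v2=T, v3=T, v4=T, v5=F, v6=F, v7=F, v8=T, v9=F, v10=F, v11=T, v12=F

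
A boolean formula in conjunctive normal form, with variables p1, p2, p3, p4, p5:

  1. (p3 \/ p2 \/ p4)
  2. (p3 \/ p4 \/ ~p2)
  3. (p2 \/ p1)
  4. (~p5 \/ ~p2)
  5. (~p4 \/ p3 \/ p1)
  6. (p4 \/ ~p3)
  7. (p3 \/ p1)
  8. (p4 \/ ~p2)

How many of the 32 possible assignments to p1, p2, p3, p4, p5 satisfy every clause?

7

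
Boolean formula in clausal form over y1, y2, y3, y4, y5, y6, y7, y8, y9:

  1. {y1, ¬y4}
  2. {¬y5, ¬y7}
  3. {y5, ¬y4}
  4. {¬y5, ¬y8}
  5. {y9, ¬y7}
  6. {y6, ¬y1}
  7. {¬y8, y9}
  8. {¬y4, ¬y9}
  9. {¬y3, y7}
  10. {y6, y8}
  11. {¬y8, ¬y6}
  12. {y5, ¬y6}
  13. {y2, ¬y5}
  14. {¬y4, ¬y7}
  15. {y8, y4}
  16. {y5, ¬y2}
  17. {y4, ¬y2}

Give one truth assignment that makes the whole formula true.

y3 occurs only negated in the remaining clauses — set y3 = False.
Try y1 = False.
  then y4 is forced to False.
  then y8 is forced to True.
  then y5 is forced to False.
  then y9 is forced to True.
  then y6 is forced to False.
  then y2 is forced to False.
y7 is now unconstrained; take y7 = False.

y1=0, y2=0, y3=0, y4=0, y5=0, y6=0, y7=0, y8=1, y9=1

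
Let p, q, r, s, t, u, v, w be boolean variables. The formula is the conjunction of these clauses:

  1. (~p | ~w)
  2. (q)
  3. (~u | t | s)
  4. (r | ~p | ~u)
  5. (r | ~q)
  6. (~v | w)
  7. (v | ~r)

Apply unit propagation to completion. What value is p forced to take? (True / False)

Unit clause (q) sets q = True.
From (~q | r) and q = True: r = True.
From (v | ~r) and r = True: v = True.
From (~v | w) and v = True: w = True.
In (~p | ~w), ~w is now false; ~p must hold, so p = False.

False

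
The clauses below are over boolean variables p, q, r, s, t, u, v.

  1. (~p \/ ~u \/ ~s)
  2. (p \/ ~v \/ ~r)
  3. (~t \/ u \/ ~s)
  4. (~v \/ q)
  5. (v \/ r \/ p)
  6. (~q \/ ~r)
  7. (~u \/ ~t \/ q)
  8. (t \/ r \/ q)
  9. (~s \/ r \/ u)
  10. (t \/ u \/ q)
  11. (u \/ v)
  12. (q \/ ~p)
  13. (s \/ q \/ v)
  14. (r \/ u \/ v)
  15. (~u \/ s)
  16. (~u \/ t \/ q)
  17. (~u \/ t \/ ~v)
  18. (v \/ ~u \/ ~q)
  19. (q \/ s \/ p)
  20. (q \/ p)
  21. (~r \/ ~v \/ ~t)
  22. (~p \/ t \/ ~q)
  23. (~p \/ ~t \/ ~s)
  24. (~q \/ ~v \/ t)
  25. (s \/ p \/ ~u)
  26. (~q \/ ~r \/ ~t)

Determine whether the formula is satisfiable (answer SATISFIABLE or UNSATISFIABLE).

Set p = False and propagate.
  then q is forced to True.
  then r is forced to False.
  then v is forced to True.
  then t is forced to True.
Set s = True and propagate.
  then u is forced to True.
Every clause has at least one true literal under this assignment.
So p=F  q=T  r=F  s=T  t=T  u=T  v=T is a satisfying assignment.

SATISFIABLE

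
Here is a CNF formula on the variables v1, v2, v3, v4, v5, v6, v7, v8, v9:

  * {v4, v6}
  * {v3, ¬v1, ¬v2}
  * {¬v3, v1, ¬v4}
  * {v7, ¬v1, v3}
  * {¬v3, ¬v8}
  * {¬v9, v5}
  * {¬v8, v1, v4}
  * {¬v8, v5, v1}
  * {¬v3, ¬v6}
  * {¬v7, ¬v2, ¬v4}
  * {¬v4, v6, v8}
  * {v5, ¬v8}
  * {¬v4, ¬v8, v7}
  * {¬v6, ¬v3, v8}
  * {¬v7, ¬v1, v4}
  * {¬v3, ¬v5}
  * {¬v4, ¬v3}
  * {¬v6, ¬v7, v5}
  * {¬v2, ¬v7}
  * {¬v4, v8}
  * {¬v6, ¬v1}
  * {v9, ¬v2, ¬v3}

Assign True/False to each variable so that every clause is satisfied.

v1 = False, v2 = False, v3 = False, v4 = False, v5 = True, v6 = True, v7 = False, v8 = False, v9 = False

Check each clause:
  1. {v6, v4} — v6 is true.
  2. {¬v2, ¬v1, v3} — ¬v2 is true.
  3. {v1, ¬v3, ¬v4} — ¬v4 is true.
  4. {¬v1, v7, v3} — ¬v1 is true.
  5. {¬v8, ¬v3} — ¬v8 is true.
  6. {v5, ¬v9} — v5 is true.
  7. {¬v8, v4, v1} — ¬v8 is true.
  8. {¬v8, v1, v5} — ¬v8 is true.
  9. {¬v3, ¬v6} — ¬v3 is true.
  10. {¬v2, ¬v7, ¬v4} — ¬v7 is true.
  11. {¬v4, v6, v8} — ¬v4 is true.
  12. {¬v8, v5} — ¬v8 is true.
  13. {¬v4, ¬v8, v7} — ¬v8 is true.
  14. {¬v3, ¬v6, v8} — ¬v3 is true.
  15. {¬v7, v4, ¬v1} — ¬v7 is true.
  16. {¬v3, ¬v5} — ¬v3 is true.
  17. {¬v3, ¬v4} — ¬v4 is true.
  18. {¬v6, ¬v7, v5} — ¬v7 is true.
  19. {¬v2, ¬v7} — ¬v7 is true.
  20. {v8, ¬v4} — ¬v4 is true.
  21. {¬v6, ¬v1} — ¬v1 is true.
  22. {¬v2, v9, ¬v3} — ¬v3 is true.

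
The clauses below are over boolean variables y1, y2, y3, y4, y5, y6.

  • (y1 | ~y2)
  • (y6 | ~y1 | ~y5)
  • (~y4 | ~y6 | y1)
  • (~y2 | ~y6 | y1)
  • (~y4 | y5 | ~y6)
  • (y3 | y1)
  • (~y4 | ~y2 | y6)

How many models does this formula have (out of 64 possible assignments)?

Case analysis on y1 and y6:
  y1=T, y6=T: y2, y3 free; 3 ways for (y4,y5) × 2^2 = 12.
  y1=T, y6=F: y3 free; 3 ways for (y2,y4,y5) × 2^1 = 6.
  y1=F, y6=T: remaining (y2,y3,y4,y5) ∈ {(F,T,F,F); (F,T,F,T)} — 2.
  y1=F, y6=F: remaining (y2,y3,y4,y5) ∈ {(F,T,F,F); (F,T,F,T); (F,T,T,F); (F,T,T,T)} — 4.
Total: 12 + 6 + 2 + 4 = 24.

24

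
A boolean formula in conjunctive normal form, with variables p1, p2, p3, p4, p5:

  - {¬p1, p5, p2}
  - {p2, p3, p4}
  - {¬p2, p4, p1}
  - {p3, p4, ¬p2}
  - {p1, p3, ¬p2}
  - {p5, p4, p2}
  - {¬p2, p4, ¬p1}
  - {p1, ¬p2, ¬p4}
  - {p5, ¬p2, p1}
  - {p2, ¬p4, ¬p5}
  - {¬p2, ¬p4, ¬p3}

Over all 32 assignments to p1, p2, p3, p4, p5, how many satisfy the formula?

6

Satisfying assignments:
  p1=0 p2=0 p3=0 p4=1 p5=0
  p1=0 p2=0 p3=1 p4=0 p5=1
  p1=0 p2=0 p3=1 p4=1 p5=0
  p1=1 p2=0 p3=1 p4=0 p5=1
  p1=1 p2=1 p3=0 p4=1 p5=0
  p1=1 p2=1 p3=0 p4=1 p5=1
Count: 6.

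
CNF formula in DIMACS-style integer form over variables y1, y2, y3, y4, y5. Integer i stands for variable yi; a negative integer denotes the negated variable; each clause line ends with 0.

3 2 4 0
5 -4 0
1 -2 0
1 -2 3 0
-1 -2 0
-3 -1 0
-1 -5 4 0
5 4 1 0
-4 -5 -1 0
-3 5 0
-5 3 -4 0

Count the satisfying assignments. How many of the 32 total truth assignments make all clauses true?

2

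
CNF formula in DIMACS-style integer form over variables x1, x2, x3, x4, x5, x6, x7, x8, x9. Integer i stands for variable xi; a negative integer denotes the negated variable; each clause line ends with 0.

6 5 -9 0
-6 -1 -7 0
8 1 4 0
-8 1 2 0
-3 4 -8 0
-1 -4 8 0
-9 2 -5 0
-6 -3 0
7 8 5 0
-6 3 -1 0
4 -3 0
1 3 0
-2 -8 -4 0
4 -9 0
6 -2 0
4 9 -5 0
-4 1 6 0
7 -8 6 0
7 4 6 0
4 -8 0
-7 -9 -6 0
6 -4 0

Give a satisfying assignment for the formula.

x1=True  x2=False  x3=False  x4=False  x5=False  x6=False  x7=True  x8=False  x9=False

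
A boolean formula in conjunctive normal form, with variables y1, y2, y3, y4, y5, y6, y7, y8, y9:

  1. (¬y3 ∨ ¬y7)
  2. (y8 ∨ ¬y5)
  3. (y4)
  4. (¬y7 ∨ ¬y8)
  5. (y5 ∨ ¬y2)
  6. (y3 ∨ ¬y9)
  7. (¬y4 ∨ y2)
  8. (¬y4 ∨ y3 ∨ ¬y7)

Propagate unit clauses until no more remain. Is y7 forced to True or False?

False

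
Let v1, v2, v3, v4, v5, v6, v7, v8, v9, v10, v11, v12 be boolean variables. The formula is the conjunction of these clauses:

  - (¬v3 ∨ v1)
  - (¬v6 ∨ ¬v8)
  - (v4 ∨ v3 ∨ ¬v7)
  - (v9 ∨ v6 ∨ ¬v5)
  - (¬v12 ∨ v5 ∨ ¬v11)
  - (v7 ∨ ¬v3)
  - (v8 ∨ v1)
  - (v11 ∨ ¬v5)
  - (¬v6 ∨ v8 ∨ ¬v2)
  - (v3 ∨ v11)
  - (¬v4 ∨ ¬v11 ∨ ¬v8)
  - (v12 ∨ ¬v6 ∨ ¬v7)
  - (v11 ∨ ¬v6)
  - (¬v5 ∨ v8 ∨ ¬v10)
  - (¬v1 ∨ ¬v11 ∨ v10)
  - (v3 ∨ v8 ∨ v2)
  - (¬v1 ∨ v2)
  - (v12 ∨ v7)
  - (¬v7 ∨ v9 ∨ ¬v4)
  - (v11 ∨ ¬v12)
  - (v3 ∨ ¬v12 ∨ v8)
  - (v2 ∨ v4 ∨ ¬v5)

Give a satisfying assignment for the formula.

v1=True, v2=True, v3=False, v4=True, v5=False, v6=False, v7=True, v8=False, v9=True, v10=True, v11=True, v12=False

v9 occurs only positively in the remaining clauses — set v9 = True.
Try v1 = True.
  then v2 is forced to True.
For the remaining variables, v3 = False, v4 = True, v5 = False, v6 = False, v7 = True, v8 = False, v10 = True, v11 = True, v12 = False works.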